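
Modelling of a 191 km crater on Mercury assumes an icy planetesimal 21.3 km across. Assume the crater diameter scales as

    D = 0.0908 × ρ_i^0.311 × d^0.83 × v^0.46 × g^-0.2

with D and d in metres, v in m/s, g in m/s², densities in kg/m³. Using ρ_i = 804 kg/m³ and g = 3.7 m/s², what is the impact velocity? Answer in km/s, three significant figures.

v ≈ 16.5 km/s

Rearranging for v: v = [D / (0.0908 · 804^0.311 · 21300^0.83 · 3.7^-0.2)]^(1/0.46).
D = 191000 m.
804^0.311 = 8.008
21300^0.83 = 3913
3.7^-0.2 = 0.7698
Denominator = 0.0908 × 8.008 × 3913 × 0.7698 = 2190
D / 2190 = 191000 / 2190 = 87.21
v = 87.21^(1/0.46) = 87.21^2.1739 = 16542 m/s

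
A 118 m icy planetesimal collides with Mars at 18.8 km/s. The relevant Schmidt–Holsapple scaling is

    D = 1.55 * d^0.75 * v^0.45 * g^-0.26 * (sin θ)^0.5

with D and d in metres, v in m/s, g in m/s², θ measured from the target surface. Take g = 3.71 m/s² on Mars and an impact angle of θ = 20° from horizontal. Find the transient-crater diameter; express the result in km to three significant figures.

D ≈ 1.93 km

In SI units: v = 18800 m/s.
d^0.75 = 118^0.75 = 35.80
v^0.45 = 18800^0.45 = 83.82
g^-0.26 = 3.71^-0.26 = 0.7112
(sin 20°)^0.5 = 0.3420^0.5 = 0.5848
D = 1.55 × 35.80 × 83.82 × 0.7112 × 0.5848 = 1934 m
   = 1.934 km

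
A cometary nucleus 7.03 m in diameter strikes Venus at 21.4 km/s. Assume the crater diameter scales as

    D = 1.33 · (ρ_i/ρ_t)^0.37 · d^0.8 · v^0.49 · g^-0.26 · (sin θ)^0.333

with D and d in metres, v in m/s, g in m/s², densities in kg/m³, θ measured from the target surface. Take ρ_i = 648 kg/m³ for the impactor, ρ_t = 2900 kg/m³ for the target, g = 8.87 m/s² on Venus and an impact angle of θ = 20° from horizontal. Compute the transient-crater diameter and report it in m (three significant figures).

D ≈ 191 m

In SI units: v = 21400 m/s.
(ρ_i/ρ_t)^0.37 = (648/2900)^0.37 = 0.5744
d^0.8 = 7.03^0.8 = 4.760
v^0.49 = 21400^0.49 = 132.4
g^-0.26 = 8.87^-0.26 = 0.5669
(sin 20°)^0.333 = 0.3420^0.333 = 0.6996
D = 1.33 × 0.5744 × 4.760 × 132.4 × 0.5669 × 0.6996 = 190.9 m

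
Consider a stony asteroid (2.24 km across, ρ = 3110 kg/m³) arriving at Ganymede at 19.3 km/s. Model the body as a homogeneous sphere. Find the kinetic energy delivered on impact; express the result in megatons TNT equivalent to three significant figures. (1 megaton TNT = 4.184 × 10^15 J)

d = 2240 m; v = 19300 m/s.
Mass m = (π/6) ρ d³ = (π/6) × 3110 × (2240)³ = 1.830 × 10^13 kg
E = ½ m v² = 0.5 × 1.830 × 10^13 × (19300)² = 3.408 × 10^21 J
   = 3.408 × 10^21 / 4.184×10^15 = 8.145 × 10^5 Mt

E ≈ 8.15 × 10^5 Mt TNT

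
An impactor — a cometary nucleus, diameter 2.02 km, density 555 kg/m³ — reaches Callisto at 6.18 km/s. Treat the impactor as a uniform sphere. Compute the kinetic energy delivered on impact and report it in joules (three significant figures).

E ≈ 4.57 × 10^19 J

d = 2020 m; v = 6180 m/s.
Mass m = (π/6) ρ d³ = (π/6) × 555 × (2020)³ = 2.395 × 10^12 kg
E = ½ m v² = 0.5 × 2.395 × 10^12 × (6180)² = 4.574 × 10^19 J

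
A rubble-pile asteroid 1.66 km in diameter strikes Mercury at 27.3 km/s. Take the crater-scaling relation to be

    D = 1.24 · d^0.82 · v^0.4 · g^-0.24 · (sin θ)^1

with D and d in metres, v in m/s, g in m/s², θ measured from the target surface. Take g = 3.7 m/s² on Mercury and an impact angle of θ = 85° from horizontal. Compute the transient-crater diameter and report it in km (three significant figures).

D ≈ 23.5 km

In SI units: d = 1660 m, v = 27300 m/s.
d^0.82 = 1660^0.82 = 437.0
v^0.4 = 27300^0.4 = 59.49
g^-0.24 = 3.7^-0.24 = 0.7305
(sin 85°)^1 = 0.9962^1 = 0.9962
D = 1.24 × 437.0 × 59.49 × 0.7305 × 0.9962 = 23459 m
   = 23.46 km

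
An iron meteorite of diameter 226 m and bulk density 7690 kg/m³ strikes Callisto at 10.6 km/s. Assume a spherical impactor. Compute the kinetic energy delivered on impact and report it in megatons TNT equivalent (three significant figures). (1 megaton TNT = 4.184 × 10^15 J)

v = 10600 m/s.
Mass m = (π/6) ρ d³ = (π/6) × 7690 × (226)³ = 4.648 × 10^10 kg
E = ½ m v² = 0.5 × 4.648 × 10^10 × (10600)² = 2.611 × 10^18 J
   = 2.611 × 10^18 / 4.184×10^15 = 624.0 Mt

E ≈ 624 Mt TNT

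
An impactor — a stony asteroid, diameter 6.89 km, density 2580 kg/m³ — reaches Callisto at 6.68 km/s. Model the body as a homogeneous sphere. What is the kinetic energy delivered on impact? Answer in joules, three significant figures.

E ≈ 9.86 × 10^21 J

d = 6890 m; v = 6680 m/s.
Mass m = (π/6) ρ d³ = (π/6) × 2580 × (6890)³ = 4.419 × 10^14 kg
E = ½ m v² = 0.5 × 4.419 × 10^14 × (6680)² = 9.859 × 10^21 J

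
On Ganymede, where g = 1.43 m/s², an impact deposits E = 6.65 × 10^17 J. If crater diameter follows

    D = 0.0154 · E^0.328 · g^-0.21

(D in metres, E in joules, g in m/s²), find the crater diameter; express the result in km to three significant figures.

D ≈ 10.0 km

E^0.328 = (6.65 × 10^17)^0.328 = 7.013 × 10^5
g^-0.21 = 1.43^-0.21 = 0.9276
D = 0.0154 × 7.013 × 10^5 × 0.9276 = 10018 m
   = 10.02 km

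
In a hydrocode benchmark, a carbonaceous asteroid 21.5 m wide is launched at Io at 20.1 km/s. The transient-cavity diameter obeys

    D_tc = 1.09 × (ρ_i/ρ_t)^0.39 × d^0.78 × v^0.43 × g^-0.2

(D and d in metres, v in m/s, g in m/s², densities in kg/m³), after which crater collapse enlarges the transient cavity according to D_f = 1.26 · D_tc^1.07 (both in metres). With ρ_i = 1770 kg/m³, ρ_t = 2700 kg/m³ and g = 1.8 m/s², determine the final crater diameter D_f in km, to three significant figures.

D_f ≈ 1.26 km

v = 20100 m/s.
(ρ_i/ρ_t)^0.39 = (1770/2700)^0.39 = 0.8482
d^0.78 = 21.5^0.78 = 10.95
v^0.43 = 20100^0.43 = 70.86
g^-0.2 = 1.8^-0.2 = 0.8891
D_tc = 1.09 × 0.8482 × 10.95 × 70.86 × 0.8891 = 637.8 m
D_f = 1.26 × (637.8)^1.07 = 1263 m
     = 1.263 km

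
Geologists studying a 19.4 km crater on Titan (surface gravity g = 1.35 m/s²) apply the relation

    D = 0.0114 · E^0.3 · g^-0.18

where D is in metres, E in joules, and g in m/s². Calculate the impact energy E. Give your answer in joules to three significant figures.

Rearranging: E = [D / (0.0114 · g^-0.18)]^(1/0.3).
D = 19400 m.
g^-0.18 = 1.35^-0.18 = 0.9474
D / (0.0114 × 0.9474) = 19400 / (0.01080) = 1.796 × 10^6
E = (1.796 × 10^6)^3.3333 = 7.038 × 10^20 J

E ≈ 7.04 × 10^20 J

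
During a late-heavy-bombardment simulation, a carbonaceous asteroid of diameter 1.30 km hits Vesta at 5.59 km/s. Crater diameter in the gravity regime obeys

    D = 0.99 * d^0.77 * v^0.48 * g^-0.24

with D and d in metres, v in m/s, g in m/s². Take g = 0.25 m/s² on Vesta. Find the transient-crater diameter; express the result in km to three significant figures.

In SI units: d = 1300 m, v = 5590 m/s.
d^0.77 = 1300^0.77 = 249.9
v^0.48 = 5590^0.48 = 62.92
g^-0.24 = 0.25^-0.24 = 1.395
D = 0.99 × 249.9 × 62.92 × 1.395 = 21715 m
   = 21.72 km

D ≈ 21.7 km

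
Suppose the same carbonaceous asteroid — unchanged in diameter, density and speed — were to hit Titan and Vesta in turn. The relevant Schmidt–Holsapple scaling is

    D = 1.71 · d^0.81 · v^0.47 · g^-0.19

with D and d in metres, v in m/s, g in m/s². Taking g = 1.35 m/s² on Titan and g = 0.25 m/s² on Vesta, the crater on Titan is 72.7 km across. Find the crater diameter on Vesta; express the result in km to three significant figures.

D ≈ 100 km

All impactor-dependent factors cancel in the ratio, leaving D_Vesta/D_Titan = (g_Vesta/g_Titan)^-0.19.
(0.25/1.35)^-0.19 = 0.1852^-0.19 = 1.378
D_Vesta = 1.378 × 72.7 km = 100 km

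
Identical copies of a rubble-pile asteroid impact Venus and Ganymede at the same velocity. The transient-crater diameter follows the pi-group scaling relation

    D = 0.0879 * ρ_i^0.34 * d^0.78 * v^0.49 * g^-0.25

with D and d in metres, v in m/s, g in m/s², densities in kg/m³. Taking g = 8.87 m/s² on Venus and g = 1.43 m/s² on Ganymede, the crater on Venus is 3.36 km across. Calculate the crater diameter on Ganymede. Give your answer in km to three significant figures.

D ≈ 5.30 km

All impactor-dependent factors cancel in the ratio, leaving D_Ganymede/D_Venus = (g_Ganymede/g_Venus)^-0.25.
(1.43/8.87)^-0.25 = 0.1612^-0.25 = 1.578
D_Ganymede = 1.578 × 3.36 km = 5.30 km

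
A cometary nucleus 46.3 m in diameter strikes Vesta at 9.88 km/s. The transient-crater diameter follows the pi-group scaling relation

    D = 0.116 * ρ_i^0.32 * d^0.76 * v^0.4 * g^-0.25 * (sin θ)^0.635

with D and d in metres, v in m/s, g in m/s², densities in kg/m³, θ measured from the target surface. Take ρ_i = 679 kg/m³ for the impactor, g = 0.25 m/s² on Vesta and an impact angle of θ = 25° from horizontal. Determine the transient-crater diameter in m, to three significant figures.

In SI units: v = 9880 m/s.
ρ_i^0.32 = 679^0.32 = 8.057
d^0.76 = 46.3^0.76 = 18.44
v^0.4 = 9880^0.4 = 39.62
g^-0.25 = 0.25^-0.25 = 1.414
(sin 25°)^0.635 = 0.4226^0.635 = 0.5787
D = 0.116 × 8.057 × 18.44 × 39.62 × 1.414 × 0.5787 = 558.7 m

D ≈ 559 m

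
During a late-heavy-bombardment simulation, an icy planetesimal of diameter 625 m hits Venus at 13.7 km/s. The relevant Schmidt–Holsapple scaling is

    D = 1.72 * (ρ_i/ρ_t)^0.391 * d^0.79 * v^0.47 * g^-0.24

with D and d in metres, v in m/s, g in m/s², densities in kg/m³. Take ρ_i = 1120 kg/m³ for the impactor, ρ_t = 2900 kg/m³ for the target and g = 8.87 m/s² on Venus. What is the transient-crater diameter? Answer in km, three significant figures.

D ≈ 9.99 km

In SI units: v = 13700 m/s.
(ρ_i/ρ_t)^0.391 = (1120/2900)^0.391 = 0.6894
d^0.79 = 625^0.79 = 161.7
v^0.47 = 13700^0.47 = 87.95
g^-0.24 = 8.87^-0.24 = 0.5922
D = 1.72 × 0.6894 × 161.7 × 87.95 × 0.5922 = 9987 m
   = 9.987 km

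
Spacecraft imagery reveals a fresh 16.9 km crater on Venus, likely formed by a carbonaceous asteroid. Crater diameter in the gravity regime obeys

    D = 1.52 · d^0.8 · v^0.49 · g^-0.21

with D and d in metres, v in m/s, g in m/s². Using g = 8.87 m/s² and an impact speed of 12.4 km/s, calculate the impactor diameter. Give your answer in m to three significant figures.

d ≈ 630 m

Rearranging for d: d = [D / (1.52 · 12400^0.49 · 8.87^-0.21)]^(1/0.8).
D = 16900 m.
12400^0.49 = 101.3
8.87^-0.21 = 0.6323
Denominator = 1.52 × 101.3 × 0.6323 = 97.36
D / 97.36 = 16900 / 97.36 = 173.6
d = 173.6^(1/0.8) = 173.6^1.25 = 630.1 m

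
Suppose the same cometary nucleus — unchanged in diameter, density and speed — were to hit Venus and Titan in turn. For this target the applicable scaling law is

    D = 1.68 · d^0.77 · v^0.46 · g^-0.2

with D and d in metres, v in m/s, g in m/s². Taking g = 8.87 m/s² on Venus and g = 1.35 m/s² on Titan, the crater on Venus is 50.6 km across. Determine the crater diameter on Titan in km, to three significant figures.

All impactor-dependent factors cancel in the ratio, leaving D_Titan/D_Venus = (g_Titan/g_Venus)^-0.2.
(1.35/8.87)^-0.2 = 0.1522^-0.2 = 1.457
D_Titan = 1.457 × 50.6 km = 73.7 km

D ≈ 73.7 km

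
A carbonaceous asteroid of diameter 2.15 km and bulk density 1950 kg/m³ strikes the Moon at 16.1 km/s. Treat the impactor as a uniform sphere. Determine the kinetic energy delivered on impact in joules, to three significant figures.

d = 2150 m; v = 16100 m/s.
Mass m = (π/6) ρ d³ = (π/6) × 1950 × (2150)³ = 1.015 × 10^13 kg
E = ½ m v² = 0.5 × 1.015 × 10^13 × (16100)² = 1.315 × 10^21 J

E ≈ 1.32 × 10^21 J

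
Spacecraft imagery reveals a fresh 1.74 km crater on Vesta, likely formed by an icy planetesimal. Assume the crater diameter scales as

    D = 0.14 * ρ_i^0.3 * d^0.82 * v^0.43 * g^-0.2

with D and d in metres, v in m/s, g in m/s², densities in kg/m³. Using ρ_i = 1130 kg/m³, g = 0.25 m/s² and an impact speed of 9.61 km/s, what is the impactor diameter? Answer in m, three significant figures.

d ≈ 43.7 m

Rearranging for d: d = [D / (0.14 · 1130^0.3 · 9610^0.43 · 0.25^-0.2)]^(1/0.82).
D = 1740 m.
1130^0.3 = 8.240
9610^0.43 = 51.59
0.25^-0.2 = 1.320
Denominator = 0.14 × 8.240 × 51.59 × 1.320 = 78.56
D / 78.56 = 1740 / 78.56 = 22.15
d = 22.15^(1/0.82) = 22.15^1.2195 = 43.72 m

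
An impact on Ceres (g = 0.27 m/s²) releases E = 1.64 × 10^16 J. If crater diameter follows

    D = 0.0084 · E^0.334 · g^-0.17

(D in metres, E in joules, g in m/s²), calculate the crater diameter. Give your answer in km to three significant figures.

E^0.334 = (1.64 × 10^16)^0.334 = 2.605 × 10^5
g^-0.17 = 0.27^-0.17 = 1.249
D = 0.0084 × 2.605 × 10^5 × 1.249 = 2733 m
   = 2.733 km

D ≈ 2.73 km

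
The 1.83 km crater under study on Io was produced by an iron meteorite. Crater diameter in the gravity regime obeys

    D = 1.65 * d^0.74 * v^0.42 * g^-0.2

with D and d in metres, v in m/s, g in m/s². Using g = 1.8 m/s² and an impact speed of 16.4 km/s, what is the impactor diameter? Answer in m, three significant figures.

d ≈ 61.9 m

Rearranging for d: d = [D / (1.65 · 16400^0.42 · 1.8^-0.2)]^(1/0.74).
D = 1830 m.
16400^0.42 = 58.92
1.8^-0.2 = 0.8891
Denominator = 1.65 × 58.92 × 0.8891 = 86.44
D / 86.44 = 1830 / 86.44 = 21.17
d = 21.17^(1/0.74) = 21.17^1.3514 = 61.88 m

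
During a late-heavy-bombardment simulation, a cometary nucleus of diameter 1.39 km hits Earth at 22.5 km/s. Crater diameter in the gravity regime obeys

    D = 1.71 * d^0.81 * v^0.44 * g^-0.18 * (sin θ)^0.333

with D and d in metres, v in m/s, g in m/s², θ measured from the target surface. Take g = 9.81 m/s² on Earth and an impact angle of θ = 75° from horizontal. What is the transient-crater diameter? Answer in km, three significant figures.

In SI units: d = 1390 m, v = 22500 m/s.
d^0.81 = 1390^0.81 = 351.4
v^0.44 = 22500^0.44 = 82.22
g^-0.18 = 9.81^-0.18 = 0.6630
(sin 75°)^0.333 = 0.9659^0.333 = 0.9885
D = 1.71 × 351.4 × 82.22 × 0.6630 × 0.9885 = 32379 m
   = 32.38 km

D ≈ 32.4 km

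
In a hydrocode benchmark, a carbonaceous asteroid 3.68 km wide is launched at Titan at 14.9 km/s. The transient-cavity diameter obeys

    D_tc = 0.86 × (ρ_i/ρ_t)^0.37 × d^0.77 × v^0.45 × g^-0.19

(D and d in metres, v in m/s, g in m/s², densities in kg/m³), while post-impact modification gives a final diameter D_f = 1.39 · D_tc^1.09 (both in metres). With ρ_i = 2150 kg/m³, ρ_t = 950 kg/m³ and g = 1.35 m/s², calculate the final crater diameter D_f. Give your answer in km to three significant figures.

In SI: d = 3680 m, v = 14900 m/s.
(ρ_i/ρ_t)^0.37 = (2150/950)^0.37 = 1.353
d^0.77 = 3680^0.77 = 556.8
v^0.45 = 14900^0.45 = 75.50
g^-0.19 = 1.35^-0.19 = 0.9446
D_tc = 0.86 × 1.353 × 556.8 × 75.50 × 0.9446 = 46210 m
D_f = 1.39 × (46210)^1.09 = 1.689 × 10^5 m
     = 168.9 km

D_f ≈ 169 km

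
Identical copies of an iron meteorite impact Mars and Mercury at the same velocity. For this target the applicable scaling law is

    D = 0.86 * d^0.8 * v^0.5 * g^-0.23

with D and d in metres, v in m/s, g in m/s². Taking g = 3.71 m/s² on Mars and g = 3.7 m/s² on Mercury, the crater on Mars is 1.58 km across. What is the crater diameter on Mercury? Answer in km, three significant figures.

D ≈ 1.58 km

All impactor-dependent factors cancel in the ratio, leaving D_Mercury/D_Mars = (g_Mercury/g_Mars)^-0.23.
(3.7/3.71)^-0.23 = 0.9973^-0.23 = 1.001
D_Mercury = 1.001 × 1.58 km = 1.58 km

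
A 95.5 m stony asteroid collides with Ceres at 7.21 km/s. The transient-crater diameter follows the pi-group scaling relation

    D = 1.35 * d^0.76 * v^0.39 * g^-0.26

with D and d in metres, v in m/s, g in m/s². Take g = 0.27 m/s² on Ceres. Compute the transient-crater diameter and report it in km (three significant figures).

D ≈ 1.94 km

In SI units: v = 7210 m/s.
d^0.76 = 95.5^0.76 = 31.97
v^0.39 = 7210^0.39 = 31.96
g^-0.26 = 0.27^-0.26 = 1.406
D = 1.35 × 31.97 × 31.96 × 1.406 = 1939 m
   = 1.939 km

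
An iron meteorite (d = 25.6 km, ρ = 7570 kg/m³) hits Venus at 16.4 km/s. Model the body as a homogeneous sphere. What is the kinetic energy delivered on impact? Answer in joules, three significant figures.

d = 25600 m; v = 16400 m/s.
Mass m = (π/6) ρ d³ = (π/6) × 7570 × (25600)³ = 6.650 × 10^16 kg
E = ½ m v² = 0.5 × 6.650 × 10^16 × (16400)² = 8.943 × 10^24 J

E ≈ 8.94 × 10^24 J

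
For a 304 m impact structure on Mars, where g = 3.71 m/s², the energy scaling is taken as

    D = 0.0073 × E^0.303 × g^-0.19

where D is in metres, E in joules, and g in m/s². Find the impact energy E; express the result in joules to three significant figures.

Rearranging: E = [D / (0.0073 · g^-0.19)]^(1/0.303).
g^-0.19 = 3.71^-0.19 = 0.7795
D / (0.0073 × 0.7795) = 304 / (5.690 × 10^-3) = 5.343 × 10^4
E = (5.343 × 10^4)^3.3003 = 4.010 × 10^15 J

E ≈ 4.01 × 10^15 J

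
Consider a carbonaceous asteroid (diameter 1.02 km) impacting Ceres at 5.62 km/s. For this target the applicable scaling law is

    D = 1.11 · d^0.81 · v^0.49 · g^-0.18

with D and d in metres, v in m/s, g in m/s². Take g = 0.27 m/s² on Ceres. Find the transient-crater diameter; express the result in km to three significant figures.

In SI units: d = 1020 m, v = 5620 m/s.
d^0.81 = 1020^0.81 = 273.5
v^0.49 = 5620^0.49 = 68.77
g^-0.18 = 0.27^-0.18 = 1.266
D = 1.11 × 273.5 × 68.77 × 1.266 = 26431 m
   = 26.43 km

D ≈ 26.4 km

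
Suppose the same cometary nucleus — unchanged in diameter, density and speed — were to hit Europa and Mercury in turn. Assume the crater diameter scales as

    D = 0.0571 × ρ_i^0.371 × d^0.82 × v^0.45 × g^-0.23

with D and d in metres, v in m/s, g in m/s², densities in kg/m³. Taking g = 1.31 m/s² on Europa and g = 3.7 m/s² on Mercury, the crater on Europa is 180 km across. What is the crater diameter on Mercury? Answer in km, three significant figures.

All impactor-dependent factors cancel in the ratio, leaving D_Mercury/D_Europa = (g_Mercury/g_Europa)^-0.23.
(3.7/1.31)^-0.23 = 2.824^-0.23 = 0.7876
D_Mercury = 0.7876 × 180 km = 142 km

D ≈ 142 km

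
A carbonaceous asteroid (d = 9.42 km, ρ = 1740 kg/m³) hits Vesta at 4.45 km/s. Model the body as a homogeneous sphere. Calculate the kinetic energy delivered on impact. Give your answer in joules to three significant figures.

E ≈ 7.54 × 10^21 J

d = 9420 m; v = 4450 m/s.
Mass m = (π/6) ρ d³ = (π/6) × 1740 × (9420)³ = 7.616 × 10^14 kg
E = ½ m v² = 0.5 × 7.616 × 10^14 × (4450)² = 7.541 × 10^21 J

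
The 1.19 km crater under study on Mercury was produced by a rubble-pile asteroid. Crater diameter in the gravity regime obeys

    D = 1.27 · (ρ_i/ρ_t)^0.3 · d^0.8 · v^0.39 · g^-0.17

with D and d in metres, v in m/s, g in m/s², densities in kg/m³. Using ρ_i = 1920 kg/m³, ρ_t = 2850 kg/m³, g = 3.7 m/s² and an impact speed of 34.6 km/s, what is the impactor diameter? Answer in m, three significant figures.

d ≈ 48.6 m

Rearranging for d: d = [D / (1.27 · (1920/2850)^0.3 · 34600^0.39 · 3.7^-0.17)]^(1/0.8).
D = 1190 m.
(1920/2850)^0.3 = 0.8883
34600^0.39 = 58.92
3.7^-0.17 = 0.8006
Denominator = 1.27 × 0.8883 × 58.92 × 0.8006 = 53.22
D / 53.22 = 1190 / 53.22 = 22.36
d = 22.36^(1/0.8) = 22.36^1.25 = 48.62 m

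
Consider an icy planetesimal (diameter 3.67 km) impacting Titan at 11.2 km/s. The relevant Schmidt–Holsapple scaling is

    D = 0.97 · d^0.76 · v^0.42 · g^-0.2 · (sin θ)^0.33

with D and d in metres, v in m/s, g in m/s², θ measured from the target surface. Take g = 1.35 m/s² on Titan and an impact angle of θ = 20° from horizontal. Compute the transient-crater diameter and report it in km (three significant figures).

In SI units: d = 3670 m, v = 11200 m/s.
d^0.76 = 3670^0.76 = 511.9
v^0.42 = 11200^0.42 = 50.20
g^-0.2 = 1.35^-0.2 = 0.9417
(sin 20°)^0.33 = 0.3420^0.33 = 0.7018
D = 0.97 × 511.9 × 50.20 × 0.9417 × 0.7018 = 16474 m
   = 16.47 km

D ≈ 16.5 km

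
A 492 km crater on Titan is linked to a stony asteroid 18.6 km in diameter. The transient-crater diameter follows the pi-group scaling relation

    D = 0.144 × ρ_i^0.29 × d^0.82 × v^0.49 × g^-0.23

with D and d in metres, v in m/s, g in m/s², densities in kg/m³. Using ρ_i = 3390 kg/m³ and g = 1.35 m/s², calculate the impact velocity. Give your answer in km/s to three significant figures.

Rearranging for v: v = [D / (0.144 · 3390^0.29 · 18600^0.82 · 1.35^-0.23)]^(1/0.49).
D = 492000 m.
3390^0.29 = 10.56
18600^0.82 = 3170
1.35^-0.23 = 0.9333
Denominator = 0.144 × 10.56 × 3170 × 0.9333 = 4499
D / 4499 = 492000 / 4499 = 109.4
v = 109.4^(1/0.49) = 109.4^2.0408 = 14495 m/s

v ≈ 14.5 km/s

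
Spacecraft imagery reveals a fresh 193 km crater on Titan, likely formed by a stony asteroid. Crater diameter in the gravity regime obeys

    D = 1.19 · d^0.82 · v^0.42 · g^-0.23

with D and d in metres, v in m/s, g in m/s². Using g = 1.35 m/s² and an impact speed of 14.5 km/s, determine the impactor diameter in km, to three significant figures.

d ≈ 18.1 km

Rearranging for d: d = [D / (1.19 · 14500^0.42 · 1.35^-0.23)]^(1/0.82).
D = 193000 m.
14500^0.42 = 55.95
1.35^-0.23 = 0.9333
Denominator = 1.19 × 55.95 × 0.9333 = 62.14
D / 62.14 = 193000 / 62.14 = 3106
d = 3106^(1/0.82) = 3106^1.2195 = 18144 m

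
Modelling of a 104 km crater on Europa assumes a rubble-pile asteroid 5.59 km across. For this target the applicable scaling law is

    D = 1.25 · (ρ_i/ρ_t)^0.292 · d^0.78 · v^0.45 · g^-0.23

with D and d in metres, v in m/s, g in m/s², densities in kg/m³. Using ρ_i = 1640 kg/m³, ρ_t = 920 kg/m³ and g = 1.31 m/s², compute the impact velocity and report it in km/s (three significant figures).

v ≈ 21.6 km/s

Rearranging for v: v = [D / (1.25 · (1640/920)^0.292 · 5590^0.78 · 1.31^-0.23)]^(1/0.45).
D = 104000 m.
(1640/920)^0.292 = 1.184
5590^0.78 = 837.5
1.31^-0.23 = 0.9398
Denominator = 1.25 × 1.184 × 837.5 × 0.9398 = 1165
D / 1165 = 104000 / 1165 = 89.27
v = 89.27^(1/0.45) = 89.27^2.2222 = 21620 m/s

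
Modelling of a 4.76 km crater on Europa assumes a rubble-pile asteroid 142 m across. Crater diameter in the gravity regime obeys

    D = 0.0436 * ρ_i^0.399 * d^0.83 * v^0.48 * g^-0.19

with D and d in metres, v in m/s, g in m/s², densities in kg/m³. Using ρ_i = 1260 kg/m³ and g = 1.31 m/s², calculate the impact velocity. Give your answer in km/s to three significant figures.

v ≈ 17.5 km/s

Rearranging for v: v = [D / (0.0436 · 1260^0.399 · 142^0.83 · 1.31^-0.19)]^(1/0.48).
D = 4760 m.
1260^0.399 = 17.26
142^0.83 = 61.15
1.31^-0.19 = 0.9500
Denominator = 0.0436 × 17.26 × 61.15 × 0.9500 = 43.72
D / 43.72 = 4760 / 43.72 = 108.9
v = 108.9^(1/0.48) = 108.9^2.0833 = 17528 m/s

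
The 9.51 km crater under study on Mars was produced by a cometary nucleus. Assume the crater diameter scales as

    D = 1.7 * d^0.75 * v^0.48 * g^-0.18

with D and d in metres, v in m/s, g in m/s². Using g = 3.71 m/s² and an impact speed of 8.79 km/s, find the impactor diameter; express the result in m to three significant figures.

Rearranging for d: d = [D / (1.7 · 8790^0.48 · 3.71^-0.18)]^(1/0.75).
D = 9510 m.
8790^0.48 = 78.18
3.71^-0.18 = 0.7898
Denominator = 1.7 × 78.18 × 0.7898 = 105.0
D / 105.0 = 9510 / 105.0 = 90.57
d = 90.57^(1/0.75) = 90.57^1.3333 = 406.7 m

d ≈ 407 m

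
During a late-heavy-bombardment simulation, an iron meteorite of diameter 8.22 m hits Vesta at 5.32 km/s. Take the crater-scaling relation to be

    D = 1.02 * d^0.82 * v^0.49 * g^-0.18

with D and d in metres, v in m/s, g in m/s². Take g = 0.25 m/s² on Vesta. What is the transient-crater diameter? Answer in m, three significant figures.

D ≈ 493 m

In SI units: v = 5320 m/s.
d^0.82 = 8.22^0.82 = 5.626
v^0.49 = 5320^0.49 = 66.94
g^-0.18 = 0.25^-0.18 = 1.283
D = 1.02 × 5.626 × 66.94 × 1.283 = 492.8 m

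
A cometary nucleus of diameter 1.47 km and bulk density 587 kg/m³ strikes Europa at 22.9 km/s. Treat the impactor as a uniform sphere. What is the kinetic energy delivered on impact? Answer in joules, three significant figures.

E ≈ 2.56 × 10^20 J

d = 1470 m; v = 22900 m/s.
Mass m = (π/6) ρ d³ = (π/6) × 587 × (1470)³ = 9.763 × 10^11 kg
E = ½ m v² = 0.5 × 9.763 × 10^11 × (22900)² = 2.560 × 10^20 J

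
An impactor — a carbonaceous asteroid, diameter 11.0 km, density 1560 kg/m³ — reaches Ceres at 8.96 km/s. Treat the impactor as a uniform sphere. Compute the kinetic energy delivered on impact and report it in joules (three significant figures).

E ≈ 4.36 × 10^22 J

d = 11000 m; v = 8960 m/s.
Mass m = (π/6) ρ d³ = (π/6) × 1560 × (11000)³ = 1.087 × 10^15 kg
E = ½ m v² = 0.5 × 1.087 × 10^15 × (8960)² = 4.363 × 10^22 J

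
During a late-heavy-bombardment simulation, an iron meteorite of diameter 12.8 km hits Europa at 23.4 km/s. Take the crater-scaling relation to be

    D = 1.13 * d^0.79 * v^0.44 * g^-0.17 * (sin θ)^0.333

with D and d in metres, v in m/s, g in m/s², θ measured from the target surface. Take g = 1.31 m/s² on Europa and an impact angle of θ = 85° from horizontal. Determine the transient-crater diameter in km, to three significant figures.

D ≈ 158 km

In SI units: d = 12800 m, v = 23400 m/s.
d^0.79 = 12800^0.79 = 1757
v^0.44 = 23400^0.44 = 83.65
g^-0.17 = 1.31^-0.17 = 0.9551
(sin 85°)^0.333 = 0.9962^0.333 = 0.9987
D = 1.13 × 1757 × 83.65 × 0.9551 × 0.9987 = 1.584 × 10^5 m
   = 158.4 km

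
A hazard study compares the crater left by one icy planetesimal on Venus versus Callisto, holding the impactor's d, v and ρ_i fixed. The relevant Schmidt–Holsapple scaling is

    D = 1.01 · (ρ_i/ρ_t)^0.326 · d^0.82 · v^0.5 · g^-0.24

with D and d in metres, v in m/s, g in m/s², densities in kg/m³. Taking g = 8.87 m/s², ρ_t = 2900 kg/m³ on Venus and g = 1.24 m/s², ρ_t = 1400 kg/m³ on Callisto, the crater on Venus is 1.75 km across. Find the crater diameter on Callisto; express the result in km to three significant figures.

The impactor-only factors (d, v, ρ_i) cancel in the ratio, leaving D_Callisto/D_Venus = (g_Callisto/g_Venus)^-0.24 · (ρ_t,Venus/ρ_t,Callisto)^0.326.
(1.24/8.87)^-0.24 = 0.1398^-0.24 = 1.604
(2900/1400)^0.326 = 2.071^0.326 = 1.268
Ratio = 1.604 × 1.268 = 2.034
D_Callisto = 2.034 × 1.75 km = 3.56 km

D ≈ 3.56 km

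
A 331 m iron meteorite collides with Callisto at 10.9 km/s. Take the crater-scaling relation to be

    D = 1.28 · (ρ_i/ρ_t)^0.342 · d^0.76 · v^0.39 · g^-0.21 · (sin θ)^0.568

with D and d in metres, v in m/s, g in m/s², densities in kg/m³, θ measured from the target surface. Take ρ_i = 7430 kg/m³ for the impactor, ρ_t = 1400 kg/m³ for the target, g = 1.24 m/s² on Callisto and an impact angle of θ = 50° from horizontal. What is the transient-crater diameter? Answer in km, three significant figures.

D ≈ 5.75 km

In SI units: v = 10900 m/s.
(ρ_i/ρ_t)^0.342 = (7430/1400)^0.342 = 1.770
d^0.76 = 331^0.76 = 82.24
v^0.39 = 10900^0.39 = 37.55
g^-0.21 = 1.24^-0.21 = 0.9558
(sin 50°)^0.568 = 0.7660^0.568 = 0.8595
D = 1.28 × 1.770 × 82.24 × 37.55 × 0.9558 × 0.8595 = 5748 m
   = 5.748 km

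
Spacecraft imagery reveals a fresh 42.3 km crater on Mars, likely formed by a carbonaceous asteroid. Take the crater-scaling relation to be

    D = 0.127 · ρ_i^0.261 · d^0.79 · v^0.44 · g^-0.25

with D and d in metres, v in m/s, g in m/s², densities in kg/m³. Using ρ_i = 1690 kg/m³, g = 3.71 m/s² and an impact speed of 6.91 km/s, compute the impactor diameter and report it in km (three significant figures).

d ≈ 9.24 km

Rearranging for d: d = [D / (0.127 · 1690^0.261 · 6910^0.44 · 3.71^-0.25)]^(1/0.79).
D = 42300 m.
1690^0.261 = 6.958
6910^0.44 = 48.91
3.71^-0.25 = 0.7205
Denominator = 0.127 × 6.958 × 48.91 × 0.7205 = 31.14
D / 31.14 = 42300 / 31.14 = 1358
d = 1358^(1/0.79) = 1358^1.2658 = 9239 m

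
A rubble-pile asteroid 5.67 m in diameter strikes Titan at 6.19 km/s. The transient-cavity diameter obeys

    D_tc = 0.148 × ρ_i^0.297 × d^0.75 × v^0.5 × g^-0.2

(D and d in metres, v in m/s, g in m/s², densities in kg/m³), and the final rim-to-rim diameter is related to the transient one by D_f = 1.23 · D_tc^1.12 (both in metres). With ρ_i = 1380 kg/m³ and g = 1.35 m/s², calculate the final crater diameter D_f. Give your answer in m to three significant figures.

v = 6190 m/s.
ρ_i^0.297 = 1380^0.297 = 8.561
d^0.75 = 5.67^0.75 = 3.674
v^0.5 = 6190^0.5 = 78.68
g^-0.2 = 1.35^-0.2 = 0.9417
D_tc = 0.148 × 8.561 × 3.674 × 78.68 × 0.9417 = 344.9 m
D_f = 1.23 × (344.9)^1.12 = 855.3 m

D_f ≈ 855 m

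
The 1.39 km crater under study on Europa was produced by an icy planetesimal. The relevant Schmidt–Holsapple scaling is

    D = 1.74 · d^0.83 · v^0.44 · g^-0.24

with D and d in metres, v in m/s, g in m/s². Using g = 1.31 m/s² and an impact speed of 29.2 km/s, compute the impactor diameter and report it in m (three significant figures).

Rearranging for d: d = [D / (1.74 · 29200^0.44 · 1.31^-0.24)]^(1/0.83).
D = 1390 m.
29200^0.44 = 92.21
1.31^-0.24 = 0.9372
Denominator = 1.74 × 92.21 × 0.9372 = 150.4
D / 150.4 = 1390 / 150.4 = 9.242
d = 9.242^(1/0.83) = 9.242^1.2048 = 14.57 m

d ≈ 14.6 m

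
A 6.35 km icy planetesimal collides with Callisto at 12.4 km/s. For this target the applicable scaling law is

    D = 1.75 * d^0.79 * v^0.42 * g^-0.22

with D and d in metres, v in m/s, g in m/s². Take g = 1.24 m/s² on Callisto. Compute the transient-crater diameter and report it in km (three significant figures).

In SI units: d = 6350 m, v = 12400 m/s.
d^0.79 = 6350^0.79 = 1010
v^0.42 = 12400^0.42 = 52.39
g^-0.22 = 1.24^-0.22 = 0.9538
D = 1.75 × 1010 × 52.39 × 0.9538 = 88321 m
   = 88.32 km

D ≈ 88.3 km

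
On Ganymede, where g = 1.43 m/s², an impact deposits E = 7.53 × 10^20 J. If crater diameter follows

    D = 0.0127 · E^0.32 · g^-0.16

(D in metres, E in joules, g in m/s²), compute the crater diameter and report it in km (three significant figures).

E^0.32 = (7.53 × 10^20)^0.32 = 4.793 × 10^6
g^-0.16 = 1.43^-0.16 = 0.9444
D = 0.0127 × 4.793 × 10^6 × 0.9444 = 57487 m
   = 57.49 km

D ≈ 57.5 km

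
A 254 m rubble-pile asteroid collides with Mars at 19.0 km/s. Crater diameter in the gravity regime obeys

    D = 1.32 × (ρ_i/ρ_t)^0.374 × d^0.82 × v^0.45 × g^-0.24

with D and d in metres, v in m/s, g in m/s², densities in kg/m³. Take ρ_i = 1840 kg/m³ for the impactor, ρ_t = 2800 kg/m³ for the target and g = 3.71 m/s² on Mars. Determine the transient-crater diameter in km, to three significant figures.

D ≈ 6.50 km

In SI units: v = 19000 m/s.
(ρ_i/ρ_t)^0.374 = (1840/2800)^0.374 = 0.8547
d^0.82 = 254^0.82 = 93.75
v^0.45 = 19000^0.45 = 84.22
g^-0.24 = 3.71^-0.24 = 0.7300
D = 1.32 × 0.8547 × 93.75 × 84.22 × 0.7300 = 6503 m
   = 6.503 km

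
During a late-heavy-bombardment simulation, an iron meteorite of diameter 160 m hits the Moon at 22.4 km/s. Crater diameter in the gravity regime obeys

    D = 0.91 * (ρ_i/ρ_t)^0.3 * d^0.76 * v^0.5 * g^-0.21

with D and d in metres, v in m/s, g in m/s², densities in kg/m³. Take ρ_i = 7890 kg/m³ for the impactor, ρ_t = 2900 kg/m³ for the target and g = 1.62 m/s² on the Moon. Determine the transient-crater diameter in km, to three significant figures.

D ≈ 7.87 km

In SI units: v = 22400 m/s.
(ρ_i/ρ_t)^0.3 = (7890/2900)^0.3 = 1.350
d^0.76 = 160^0.76 = 47.33
v^0.5 = 22400^0.5 = 149.7
g^-0.21 = 1.62^-0.21 = 0.9037
D = 0.91 × 1.350 × 47.33 × 149.7 × 0.9037 = 7866 m
   = 7.866 km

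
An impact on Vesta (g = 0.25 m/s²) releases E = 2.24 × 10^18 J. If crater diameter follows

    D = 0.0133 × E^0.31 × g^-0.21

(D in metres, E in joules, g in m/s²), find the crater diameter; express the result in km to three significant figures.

E^0.31 = (2.24 × 10^18)^0.31 = 4.882 × 10^5
g^-0.21 = 0.25^-0.21 = 1.338
D = 0.0133 × 4.882 × 10^5 × 1.338 = 8688 m
   = 8.688 km

D ≈ 8.69 km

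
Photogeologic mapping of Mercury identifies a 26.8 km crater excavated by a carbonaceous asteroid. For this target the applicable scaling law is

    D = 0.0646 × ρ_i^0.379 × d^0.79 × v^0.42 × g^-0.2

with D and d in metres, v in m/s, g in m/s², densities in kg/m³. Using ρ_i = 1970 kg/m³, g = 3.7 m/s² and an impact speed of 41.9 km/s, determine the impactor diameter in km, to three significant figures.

d ≈ 1.65 km

Rearranging for d: d = [D / (0.0646 · 1970^0.379 · 41900^0.42 · 3.7^-0.2)]^(1/0.79).
D = 26800 m.
1970^0.379 = 17.73
41900^0.42 = 87.36
3.7^-0.2 = 0.7698
Denominator = 0.0646 × 17.73 × 87.36 × 0.7698 = 77.03
D / 77.03 = 26800 / 77.03 = 347.9
d = 347.9^(1/0.79) = 347.9^1.2658 = 1648 m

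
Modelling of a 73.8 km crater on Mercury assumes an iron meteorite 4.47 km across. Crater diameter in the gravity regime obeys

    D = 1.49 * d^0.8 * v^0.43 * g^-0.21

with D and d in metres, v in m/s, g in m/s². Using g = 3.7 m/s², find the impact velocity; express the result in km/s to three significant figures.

v ≈ 25.4 km/s

Rearranging for v: v = [D / (1.49 · 4470^0.8 · 3.7^-0.21)]^(1/0.43).
D = 73800 m.
4470^0.8 = 832.2
3.7^-0.21 = 0.7598
Denominator = 1.49 × 832.2 × 0.7598 = 942.1
D / 942.1 = 73800 / 942.1 = 78.34
v = 78.34^(1/0.43) = 78.34^2.3256 = 25389 m/s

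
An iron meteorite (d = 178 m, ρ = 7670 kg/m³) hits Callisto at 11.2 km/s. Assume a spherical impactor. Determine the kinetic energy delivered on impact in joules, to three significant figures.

E ≈ 1.42 × 10^18 J

v = 11200 m/s.
Mass m = (π/6) ρ d³ = (π/6) × 7670 × (178)³ = 2.265 × 10^10 kg
E = ½ m v² = 0.5 × 2.265 × 10^10 × (11200)² = 1.421 × 10^18 J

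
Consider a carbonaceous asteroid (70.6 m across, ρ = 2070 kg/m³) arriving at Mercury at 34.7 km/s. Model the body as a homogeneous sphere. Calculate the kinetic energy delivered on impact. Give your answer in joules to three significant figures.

v = 34700 m/s.
Mass m = (π/6) ρ d³ = (π/6) × 2070 × (70.6)³ = 3.814 × 10^8 kg
E = ½ m v² = 0.5 × 3.814 × 10^8 × (34700)² = 2.296 × 10^17 J

E ≈ 2.30 × 10^17 J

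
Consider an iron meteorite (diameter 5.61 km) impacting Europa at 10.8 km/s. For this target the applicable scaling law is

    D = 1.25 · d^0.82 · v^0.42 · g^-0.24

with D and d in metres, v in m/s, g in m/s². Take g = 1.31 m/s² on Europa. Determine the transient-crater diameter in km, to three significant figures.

In SI units: d = 5610 m, v = 10800 m/s.
d^0.82 = 5610^0.82 = 1186
v^0.42 = 10800^0.42 = 49.44
g^-0.24 = 1.31^-0.24 = 0.9372
D = 1.25 × 1186 × 49.44 × 0.9372 = 68692 m
   = 68.69 km

D ≈ 68.7 km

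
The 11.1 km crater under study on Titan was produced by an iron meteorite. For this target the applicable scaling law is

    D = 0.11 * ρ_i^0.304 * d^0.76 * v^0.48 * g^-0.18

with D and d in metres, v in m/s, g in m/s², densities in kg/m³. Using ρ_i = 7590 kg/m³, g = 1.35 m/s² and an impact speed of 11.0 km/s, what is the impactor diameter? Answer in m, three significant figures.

d ≈ 324 m

Rearranging for d: d = [D / (0.11 · 7590^0.304 · 11000^0.48 · 1.35^-0.18)]^(1/0.76).
D = 11100 m.
7590^0.304 = 15.12
11000^0.48 = 87.07
1.35^-0.18 = 0.9474
Denominator = 0.11 × 15.12 × 87.07 × 0.9474 = 137.2
D / 137.2 = 11100 / 137.2 = 80.90
d = 80.90^(1/0.76) = 80.90^1.3158 = 324.0 m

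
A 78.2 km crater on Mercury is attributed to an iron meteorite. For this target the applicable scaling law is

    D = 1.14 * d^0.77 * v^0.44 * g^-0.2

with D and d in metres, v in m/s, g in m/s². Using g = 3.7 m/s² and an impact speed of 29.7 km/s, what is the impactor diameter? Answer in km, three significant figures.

Rearranging for d: d = [D / (1.14 · 29700^0.44 · 3.7^-0.2)]^(1/0.77).
D = 78200 m.
29700^0.44 = 92.90
3.7^-0.2 = 0.7698
Denominator = 1.14 × 92.90 × 0.7698 = 81.53
D / 81.53 = 78200 / 81.53 = 959.2
d = 959.2^(1/0.77) = 959.2^1.2987 = 7458 m

d ≈ 7.46 km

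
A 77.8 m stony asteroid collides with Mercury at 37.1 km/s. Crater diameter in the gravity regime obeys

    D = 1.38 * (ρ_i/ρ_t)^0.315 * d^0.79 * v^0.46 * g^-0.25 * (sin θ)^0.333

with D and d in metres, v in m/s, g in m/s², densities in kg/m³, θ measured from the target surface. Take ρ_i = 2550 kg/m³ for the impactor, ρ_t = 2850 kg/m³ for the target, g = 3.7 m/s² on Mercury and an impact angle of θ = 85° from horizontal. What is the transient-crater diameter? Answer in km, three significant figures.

D ≈ 3.78 km

In SI units: v = 37100 m/s.
(ρ_i/ρ_t)^0.315 = (2550/2850)^0.315 = 0.9656
d^0.79 = 77.8^0.79 = 31.18
v^0.46 = 37100^0.46 = 126.4
g^-0.25 = 3.7^-0.25 = 0.7210
(sin 85°)^0.333 = 0.9962^0.333 = 0.9987
D = 1.38 × 0.9656 × 31.18 × 126.4 × 0.7210 × 0.9987 = 3782 m
   = 3.782 km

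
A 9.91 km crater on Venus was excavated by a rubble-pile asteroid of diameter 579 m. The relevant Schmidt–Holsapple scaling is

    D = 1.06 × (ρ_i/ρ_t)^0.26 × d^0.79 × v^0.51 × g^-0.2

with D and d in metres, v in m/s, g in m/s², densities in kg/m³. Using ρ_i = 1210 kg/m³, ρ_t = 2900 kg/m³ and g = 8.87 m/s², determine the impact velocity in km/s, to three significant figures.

v ≈ 11.8 km/s

Rearranging for v: v = [D / (1.06 · (1210/2900)^0.26 · 579^0.79 · 8.87^-0.2)]^(1/0.51).
D = 9910 m.
(1210/2900)^0.26 = 0.7967
579^0.79 = 152.2
8.87^-0.2 = 0.6463
Denominator = 1.06 × 0.7967 × 152.2 × 0.6463 = 83.07
D / 83.07 = 9910 / 83.07 = 119.3
v = 119.3^(1/0.51) = 119.3^1.9608 = 11800 m/s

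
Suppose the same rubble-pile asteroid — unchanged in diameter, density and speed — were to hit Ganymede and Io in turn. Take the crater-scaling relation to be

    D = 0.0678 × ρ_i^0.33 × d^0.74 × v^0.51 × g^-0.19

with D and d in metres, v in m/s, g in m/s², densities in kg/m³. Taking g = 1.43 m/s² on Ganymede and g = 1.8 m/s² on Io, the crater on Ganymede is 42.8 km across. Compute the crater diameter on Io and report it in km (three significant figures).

All impactor-dependent factors cancel in the ratio, leaving D_Io/D_Ganymede = (g_Io/g_Ganymede)^-0.19.
(1.8/1.43)^-0.19 = 1.259^-0.19 = 0.9572
D_Io = 0.9572 × 42.8 km = 41.0 km

D ≈ 41.0 km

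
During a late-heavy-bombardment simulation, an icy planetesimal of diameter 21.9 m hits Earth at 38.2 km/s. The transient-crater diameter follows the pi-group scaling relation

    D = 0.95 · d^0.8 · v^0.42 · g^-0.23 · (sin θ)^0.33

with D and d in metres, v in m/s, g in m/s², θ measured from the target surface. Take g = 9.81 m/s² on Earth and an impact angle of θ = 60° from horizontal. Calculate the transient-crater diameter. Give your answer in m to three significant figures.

In SI units: v = 38200 m/s.
d^0.8 = 21.9^0.8 = 11.81
v^0.42 = 38200^0.42 = 84.04
g^-0.23 = 9.81^-0.23 = 0.5914
(sin 60°)^0.33 = 0.8660^0.33 = 0.9536
D = 0.95 × 11.81 × 84.04 × 0.5914 × 0.9536 = 531.7 m

D ≈ 532 m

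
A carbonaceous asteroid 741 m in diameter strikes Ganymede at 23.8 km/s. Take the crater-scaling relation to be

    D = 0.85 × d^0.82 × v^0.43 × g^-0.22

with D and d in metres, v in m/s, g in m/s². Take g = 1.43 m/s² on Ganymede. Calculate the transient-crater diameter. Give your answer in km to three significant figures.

D ≈ 13.5 km

In SI units: v = 23800 m/s.
d^0.82 = 741^0.82 = 225.6
v^0.43 = 23800^0.43 = 76.20
g^-0.22 = 1.43^-0.22 = 0.9243
D = 0.85 × 225.6 × 76.20 × 0.9243 = 13506 m
   = 13.51 km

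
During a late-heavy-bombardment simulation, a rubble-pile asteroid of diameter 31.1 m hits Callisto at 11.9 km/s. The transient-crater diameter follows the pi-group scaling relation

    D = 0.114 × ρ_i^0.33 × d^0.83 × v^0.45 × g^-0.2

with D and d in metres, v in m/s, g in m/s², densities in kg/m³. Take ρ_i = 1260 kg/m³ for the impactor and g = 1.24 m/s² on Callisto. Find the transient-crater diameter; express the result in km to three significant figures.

D ≈ 1.36 km

In SI units: v = 11900 m/s.
ρ_i^0.33 = 1260^0.33 = 10.55
d^0.83 = 31.1^0.83 = 17.34
v^0.45 = 11900^0.45 = 68.23
g^-0.2 = 1.24^-0.2 = 0.9579
D = 0.114 × 10.55 × 17.34 × 68.23 × 0.9579 = 1363 m
   = 1.363 km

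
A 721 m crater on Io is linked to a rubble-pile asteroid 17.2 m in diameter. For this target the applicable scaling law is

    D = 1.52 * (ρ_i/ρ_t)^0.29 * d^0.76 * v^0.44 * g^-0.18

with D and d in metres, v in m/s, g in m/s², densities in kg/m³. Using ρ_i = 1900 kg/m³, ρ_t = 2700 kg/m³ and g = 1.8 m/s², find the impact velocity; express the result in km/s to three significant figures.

Rearranging for v: v = [D / (1.52 · (1900/2700)^0.29 · 17.2^0.76 · 1.8^-0.18)]^(1/0.44).
(1900/2700)^0.29 = 0.9031
17.2^0.76 = 8.690
1.8^-0.18 = 0.8996
Denominator = 1.52 × 0.9031 × 8.690 × 0.8996 = 10.73
D / 10.73 = 721 / 10.73 = 67.19
v = 67.19^(1/0.44) = 67.19^2.2727 = 14221 m/s

v ≈ 14.2 km/s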